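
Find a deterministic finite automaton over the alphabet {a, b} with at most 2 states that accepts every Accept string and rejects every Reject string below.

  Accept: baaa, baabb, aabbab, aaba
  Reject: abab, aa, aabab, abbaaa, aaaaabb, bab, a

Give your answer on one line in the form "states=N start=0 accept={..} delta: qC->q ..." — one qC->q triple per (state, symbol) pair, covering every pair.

states=2 start=0 accept={1} delta: 0a->0 0b->1 1a->1 1b->0

State merging on the prefix tree: take the shortest (then alphabetical) example prefix whose next move is undefined and point that move at state 0, else 1, else 2, ...; a target is out if some Accept/Reject pair would then sit in one state with the same input left (inseparable). If every existing state is out, open a new one.
a: 0a undefined. 0a->0: ok.
b: 0b undefined. 0b->0: no, baaa/abab meet in 0. Open state 1: 0b->1.
ba: 1a undefined. 1a->0: no, baaa/aa meet in 0. 1a->1: ok.
abb: 1b undefined. 1b->0: ok.
All examples now run through 2 states with every (state, symbol) defined. Accept strings end in {1}, Reject strings end in {0}; accept={1}.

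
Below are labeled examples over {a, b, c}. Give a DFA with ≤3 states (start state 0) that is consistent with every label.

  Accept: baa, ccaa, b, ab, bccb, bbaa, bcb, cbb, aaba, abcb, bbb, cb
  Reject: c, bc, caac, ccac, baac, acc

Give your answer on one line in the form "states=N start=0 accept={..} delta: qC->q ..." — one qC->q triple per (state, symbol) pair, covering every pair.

State merging on the prefix tree: take the shortest (then alphabetical) example prefix whose next move is undefined and point that move at state 0, else 1, else 2, ...; a target is out if some Accept/Reject pair would then sit in one state with the same input left (inseparable). If every existing state is out, open a new one.
a: 0a undefined. 0a->0: ok.
b: 0b undefined. 0b->0: ok.
c: 0c undefined. 0c->0: no, baa/c meet in 0. Open state 1: 0c->1.
ca: 1a undefined. 1a->0: ok.
cb: 1b undefined. 1b->0: ok.
cc: 1c undefined. 1c->0: no, baa/acc meet in 0. 1c->1: ok.
All examples now run through 2 states with every (state, symbol) defined. Accept strings end in {0}, Reject strings end in {1}; accept={0}.

states=2 start=0 accept={0} delta: 0a->0 0b->0 0c->1 1a->0 1b->0 1c->1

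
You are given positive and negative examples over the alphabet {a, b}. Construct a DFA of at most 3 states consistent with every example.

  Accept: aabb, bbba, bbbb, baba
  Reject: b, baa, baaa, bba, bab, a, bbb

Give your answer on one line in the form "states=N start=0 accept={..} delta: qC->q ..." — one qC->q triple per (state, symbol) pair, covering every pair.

State merging on the prefix tree: take the shortest (then alphabetical) example prefix whose next move is undefined and point that move at state 0, else 1, else 2, ...; a target is out if some Accept/Reject pair would then sit in one state with the same input left (inseparable). If every existing state is out, open a new one.
a: 0a undefined. 0a->0: ok.
b: 0b undefined. 0b->0: no, aabb/b meet in 0. Open state 1: 0b->1.
ba: 1a undefined. 1a->0: no, baba/baa meet in 0. 1a->1: no, aabb/bab meet in 1 with "b" left. Open state 2: 1a->2.
bb: 1b undefined. 1b->0: no, aabb/bba meet in 0. 1b->1: no, aabb/b meet in 1. 1b->2: ok.
baa: 2a undefined. 2a->0: ok.
bab: 2b undefined. 2b->0: no, bbba/baa meet in 0. 2b->1: ok.
All examples now run through 3 states with every (state, symbol) defined. Accept strings end in {2}, Reject strings end in {0,1}; accept={2}.

states=3 start=0 accept={2} delta: 0a->0 0b->1 1a->2 1b->2 2a->0 2b->1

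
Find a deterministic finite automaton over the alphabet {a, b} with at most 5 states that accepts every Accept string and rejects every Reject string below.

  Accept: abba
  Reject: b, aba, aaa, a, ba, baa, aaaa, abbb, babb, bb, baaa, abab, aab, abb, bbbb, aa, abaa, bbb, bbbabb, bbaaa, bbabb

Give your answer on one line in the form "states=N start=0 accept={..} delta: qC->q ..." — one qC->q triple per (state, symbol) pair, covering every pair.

State merging on the prefix tree: take the shortest (then alphabetical) example prefix whose next move is undefined and point that move at state 0, else 1, else 2, ...; a target is out if some Accept/Reject pair would then sit in one state with the same input left (inseparable). If every existing state is out, open a new one.
a: 0a undefined. 0a->0: ok.
b: 0b undefined. 0b->0: no, abba/b meet in 0. Open state 1: 0b->1.
ba: 1a undefined. 1a->0: ok.
bb: 1b undefined. 1b->0: no, abba/aba meet in 0. 1b->1: no, abba/aba meet in 0. Open state 2: 1b->2.
bba: 2a undefined. 2a->0: no, abba/aba meet in 0. 2a->1: no, abba/b meet in 1. 2a->2: no, abba/babb meet in 2. Open state 3: 2a->3.
bbb: 2b undefined. 2b->0: ok.
bbaa: 3a undefined. 3a->0: ok.
bbab: 3b undefined. 3b->0: ok.
All examples now run through 4 states with every (state, symbol) defined. Accept strings end in {3}, Reject strings end in {0,1,2}; accept={3}.

states=4 start=0 accept={3} delta: 0a->0 0b->1 1a->0 1b->2 2a->3 2b->0 3a->0 3b->0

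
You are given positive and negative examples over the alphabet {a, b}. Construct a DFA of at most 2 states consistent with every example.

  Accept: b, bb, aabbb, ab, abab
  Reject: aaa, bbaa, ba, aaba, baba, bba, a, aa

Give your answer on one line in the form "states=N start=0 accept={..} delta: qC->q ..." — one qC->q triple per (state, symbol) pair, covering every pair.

Fold the examples into a partial DFA from state 0: repeatedly fix the first undefined (state, symbol) met by the shortest-then-alphabetical prefix, trying targets in increasing order and rejecting any under which an Accept and a Reject string meet in one state with the same remainder; add a state when all current targets are rejected. Accepting states are where Accept strings end.
a: 0a undefined. 0a->0: ok.
b: 0b undefined. 0b->0: no, b/aaa meet in 0. Open state 1: 0b->1.
ba: 1a undefined. 1a->0: ok.
bb: 1b undefined. 1b->0: no, bb/aaa meet in 0. 1b->1: ok.
All examples now run through 2 states with every (state, symbol) defined. Accept strings end in {1}, Reject strings end in {0}; accept={1}.

states=2 start=0 accept={1} delta: 0a->0 0b->1 1a->0 1b->1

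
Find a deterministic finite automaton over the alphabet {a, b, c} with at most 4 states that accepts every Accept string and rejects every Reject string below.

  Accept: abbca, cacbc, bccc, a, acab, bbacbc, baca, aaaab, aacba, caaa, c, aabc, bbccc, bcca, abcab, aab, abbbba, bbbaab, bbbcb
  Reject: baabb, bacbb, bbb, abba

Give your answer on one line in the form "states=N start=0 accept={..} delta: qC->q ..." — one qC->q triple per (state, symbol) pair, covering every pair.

states=4 start=0 accept={0,1} delta: 0a->0 0b->1 0c->0 1a->0 1b->2 1c->0 2a->2 2b->3 2c->0 3a->0 3b->0 3c->0

State merging on the prefix tree: take the shortest (then alphabetical) example prefix whose next move is undefined and point that move at state 0, else 1, else 2, ...; a target is out if some Accept/Reject pair would then sit in one state with the same input left (inseparable). If every existing state is out, open a new one.
a: 0a undefined. 0a->0: ok.
b: 0b undefined. 0b->0: no, a/baabb meet in 0. Open state 1: 0b->1.
c: 0c undefined. 0c->0: ok.
ba: 1a undefined. 1a->0: ok.
bb: 1b undefined. 1b->0: no, abbca/baabb meet in 0. 1b->1: no, a/abba meet in 0. Open state 2: 1b->2.
bc: 1c undefined. 1c->0: ok.
bba: 2a undefined. 2a->0: no, cacbc/abba meet in 0. 2a->1: no, acab/abba meet in 1. 2a->2: ok.
bbb: 2b undefined. 2b->0: no, cacbc/bbb meet in 0. 2b->1: no, acab/bbb meet in 1. 2b->2: no, abbbba/baabb meet in 2. Open state 3: 2b->3.
bbc: 2c undefined. 2c->0: ok.
bbba: 3a undefined. 3a->0: ok.
bbbc: 3c undefined. 3c->0: ok.
abbbb: 3b undefined. 3b->0: ok.
All examples now run through 4 states with every (state, symbol) defined. Accept strings end in {0,1}, Reject strings end in {2,3}; accept={0,1}.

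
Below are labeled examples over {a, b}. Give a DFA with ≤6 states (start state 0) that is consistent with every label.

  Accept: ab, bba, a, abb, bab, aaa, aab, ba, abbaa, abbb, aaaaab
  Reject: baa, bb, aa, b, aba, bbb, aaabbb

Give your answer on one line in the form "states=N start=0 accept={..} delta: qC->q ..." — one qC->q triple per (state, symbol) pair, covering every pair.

State merging on the prefix tree: take the shortest (then alphabetical) example prefix whose next move is undefined and point that move at state 0, else 1, else 2, ...; a target is out if some Accept/Reject pair would then sit in one state with the same input left (inseparable). If every existing state is out, open a new one.
a: 0a undefined. 0a->0: no, ab/b meet in 0 with "b" left. Open state 1: 0a->1.
b: 0b undefined. 0b->0: ok.
aa: 1a undefined. 1a->0: no, aab/baa meet in 0. 1a->1: no, bba/baa meet in 1. Open state 2: 1a->2.
ab: 1b undefined. 1b->0: no, ab/bb meet in 0. 1b->1: ok.
aaa: 2a undefined. 2a->0: no, aaa/bb meet in 0. 2a->1: no, ab/aaabbb meet in 1. 2a->2: no, aaa/baa meet in 2. Open state 3: 2a->3.
aab: 2b undefined. 2b->0: no, aab/bb meet in 0. 2b->1: ok.
aaaa: 3a undefined. 3a->0: ok.
aaab: 3b undefined. 3b->0: ok.
All examples now run through 4 states with every (state, symbol) defined. Accept strings end in {1,3}, Reject strings end in {0,2}; accept={1,3}.

states=4 start=0 accept={1,3} delta: 0a->1 0b->0 1a->2 1b->1 2a->3 2b->1 3a->0 3b->0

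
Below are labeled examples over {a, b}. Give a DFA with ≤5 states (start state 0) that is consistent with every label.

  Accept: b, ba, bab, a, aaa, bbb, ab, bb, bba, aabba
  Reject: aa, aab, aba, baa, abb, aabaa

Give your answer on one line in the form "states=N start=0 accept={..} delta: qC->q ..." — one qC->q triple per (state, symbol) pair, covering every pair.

states=5 start=0 accept={0,1,3} delta: 0a->1 0b->0 1a->2 1b->3 2a->0 2b->4 3a->2 3b->2 4a->1 4b->0

Grow the machine one transition at a time. Run the examples from 0; the earliest place one falls off (shortest prefix, ties alphabetical) gets sent to the lowest-numbered state that keeps every Accept/Reject pair distinguishable — a pair clashes when both reach the same state with identical unread suffix — and to a fresh state only if none does.
a: 0a undefined. 0a->0: no, b/aab meet in 0 with "b" left. Open state 1: 0a->1.
b: 0b undefined. 0b->0: ok.
aa: 1a undefined. 1a->0: no, b/aa meet in 0. 1a->1: no, ba/aa meet in 1. Open state 2: 1a->2.
ab: 1b undefined. 1b->0: no, b/abb meet in 0. 1b->1: no, ba/abb meet in 1. 1b->2: no, bab/aa meet in 2. Open state 3: 1b->3.
aaa: 2a undefined. 2a->0: ok.
aab: 2b undefined. 2b->0: no, b/aab meet in 0. 2b->1: no, b/aabaa meet in 0. 2b->2: no, ba/aabaa meet in 1. 2b->3: no, bab/aab meet in 3. Open state 4: 2b->4.
aba: 3a undefined. 3a->0: no, b/aba meet in 0. 3a->1: no, ba/aba meet in 1. 3a->2: ok.
abb: 3b undefined. 3b->0: no, b/abb meet in 0. 3b->1: no, ba/abb meet in 1. 3b->2: ok.
aaba: 4a undefined. 4a->0: no, ba/aabaa meet in 1. 4a->1: ok.
aabb: 4b undefined. 4b->0: ok.
All examples now run through 5 states with every (state, symbol) defined. Accept strings end in {0,1,3}, Reject strings end in {2,4}; accept={0,1,3}.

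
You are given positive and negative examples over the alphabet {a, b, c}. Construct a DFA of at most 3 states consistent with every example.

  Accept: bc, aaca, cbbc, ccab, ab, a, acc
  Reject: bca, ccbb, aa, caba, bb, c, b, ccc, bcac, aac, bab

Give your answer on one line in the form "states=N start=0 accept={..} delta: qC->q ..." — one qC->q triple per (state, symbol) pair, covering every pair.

Fold the examples into a partial DFA from state 0: repeatedly fix the first undefined (state, symbol) met by the shortest-then-alphabetical prefix, trying targets in increasing order and rejecting any under which an Accept and a Reject string meet in one state with the same remainder; add a state when all current targets are rejected. Accepting states are where Accept strings end.
a: 0a undefined. 0a->0: no, ab/b meet in 0 with "b" left. Open state 1: 0a->1.
b: 0b undefined. 0b->0: no, bc/c meet in 0 with "c" left. 0b->1: no, ab/bb meet in 1 with "b" left. Open state 2: 0b->2.
c: 0c undefined. 0c->0: ok.
aa: 1a undefined. 1a->0: ok.
ab: 1b undefined. 1b->0: no, aaca/caba meet in 1. 1b->1: ok.
ac: 1c undefined. 1c->0: no, acc/aa meet in 0. 1c->1: ok.
ba: 2a undefined. 2a->0: ok.
bb: 2b undefined. 2b->0: no, cbbc/ccbb meet in 0. 2b->1: no, aaca/ccbb meet in 1. 2b->2: ok.
bc: 2c undefined. 2c->0: no, bc/aa meet in 0. 2c->1: ok.
All examples now run through 3 states with every (state, symbol) defined. Accept strings end in {1}, Reject strings end in {0,2}; accept={1}.

states=3 start=0 accept={1} delta: 0a->1 0b->2 0c->0 1a->0 1b->1 1c->1 2a->0 2b->2 2c->1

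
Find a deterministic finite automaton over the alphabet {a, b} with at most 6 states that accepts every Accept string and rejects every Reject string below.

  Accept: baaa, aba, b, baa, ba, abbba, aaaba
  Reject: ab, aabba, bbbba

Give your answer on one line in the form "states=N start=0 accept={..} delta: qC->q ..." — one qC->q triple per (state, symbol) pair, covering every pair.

State merging on the prefix tree: take the shortest (then alphabetical) example prefix whose next move is undefined and point that move at state 0, else 1, else 2, ...; a target is out if some Accept/Reject pair would then sit in one state with the same input left (inseparable). If every existing state is out, open a new one.
a: 0a undefined. 0a->0: no, b/ab meet in 0 with "b" left. Open state 1: 0a->1.
b: 0b undefined. 0b->0: no, ba/bbbba meet in 1. 0b->1: no, abbba/bbbba meet in 1 with "bbba" left. Open state 2: 0b->2.
aa: 1a undefined. 1a->0: ok.
ab: 1b undefined. 1b->0: no, abbba/aabba meet in 2 with "ba" left. 1b->1: ok.
ba: 2a undefined. 2a->0: no, baa/ab meet in 1. 2a->1: no, baaa/ab meet in 1. 2a->2: ok.
bb: 2b undefined. 2b->0: ok.
All examples now run through 3 states with every (state, symbol) defined. Accept strings end in {0,2}, Reject strings end in {1}; accept={0,2}.

states=3 start=0 accept={0,2} delta: 0a->1 0b->2 1a->0 1b->1 2a->2 2b->0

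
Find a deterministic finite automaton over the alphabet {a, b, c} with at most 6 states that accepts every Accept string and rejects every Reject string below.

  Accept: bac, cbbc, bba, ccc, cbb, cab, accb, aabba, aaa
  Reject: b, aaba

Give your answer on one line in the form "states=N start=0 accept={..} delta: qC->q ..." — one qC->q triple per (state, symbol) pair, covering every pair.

states=3 start=0 accept={0,2} delta: 0a->0 0b->1 0c->1 1a->1 1b->2 1c->2 2a->0 2b->2 2c->0

Fold the examples into a partial DFA from state 0: repeatedly fix the first undefined (state, symbol) met by the shortest-then-alphabetical prefix, trying targets in increasing order and rejecting any under which an Accept and a Reject string meet in one state with the same remainder; add a state when all current targets are rejected. Accepting states are where Accept strings end.
a: 0a undefined. 0a->0: ok.
b: 0b undefined. 0b->0: no, bba/b meet in 0. Open state 1: 0b->1.
c: 0c undefined. 0c->0: no, cab/b meet in 1. 0c->1: ok.
ba: 1a undefined. 1a->0: no, bac/b meet in 1. 1a->1: ok.
bb: 1b undefined. 1b->0: no, cbb/b meet in 1. 1b->1: no, bba/b meet in 1. Open state 2: 1b->2.
cc: 1c undefined. 1c->0: no, ccc/b meet in 1. 1c->1: no, bac/b meet in 1. 1c->2: ok.
bba: 2a undefined. 2a->0: ok.
cbb: 2b undefined. 2b->0: no, cbbc/b meet in 1. 2b->1: no, cbb/b meet in 1. 2b->2: ok.
ccc: 2c undefined. 2c->0: ok.
All examples now run through 3 states with every (state, symbol) defined. Accept strings end in {0,2}, Reject strings end in {1}; accept={0,2}.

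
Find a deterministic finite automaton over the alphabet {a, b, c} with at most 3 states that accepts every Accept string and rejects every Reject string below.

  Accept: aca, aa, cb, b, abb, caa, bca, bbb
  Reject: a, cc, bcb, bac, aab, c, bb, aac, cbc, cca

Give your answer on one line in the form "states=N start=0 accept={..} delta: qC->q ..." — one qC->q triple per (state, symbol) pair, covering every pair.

Grow the machine one transition at a time. Run the examples from 0; the earliest place one falls off (shortest prefix, ties alphabetical) gets sent to the lowest-numbered state that keeps every Accept/Reject pair distinguishable — a pair clashes when both reach the same state with identical unread suffix — and to a fresh state only if none does.
a: 0a undefined. 0a->0: no, aa/a meet in 0. Open state 1: 0a->1.
b: 0b undefined. 0b->0: no, cb/bcb meet in 0 with "cb" left. 0b->1: no, b/a meet in 1. Open state 2: 0b->2.
c: 0c undefined. 0c->0: ok.
aa: 1a undefined. 1a->0: no, aa/cc meet in 0. 1a->1: no, aa/a meet in 1. 1a->2: ok.
ab: 1b undefined. 1b->0: ok.
ac: 1c undefined. 1c->0: no, aca/a meet in 1. 1c->1: ok.
ba: 2a undefined. 2a->0: ok.
bb: 2b undefined. 2b->0: ok.
bc: 2c undefined. 2c->0: no, aca/bcb meet in 2. 2c->1: ok.
All examples now run through 3 states with every (state, symbol) defined. Accept strings end in {2}, Reject strings end in {0,1}; accept={2}.

states=3 start=0 accept={2} delta: 0a->1 0b->2 0c->0 1a->2 1b->0 1c->1 2a->0 2b->0 2c->1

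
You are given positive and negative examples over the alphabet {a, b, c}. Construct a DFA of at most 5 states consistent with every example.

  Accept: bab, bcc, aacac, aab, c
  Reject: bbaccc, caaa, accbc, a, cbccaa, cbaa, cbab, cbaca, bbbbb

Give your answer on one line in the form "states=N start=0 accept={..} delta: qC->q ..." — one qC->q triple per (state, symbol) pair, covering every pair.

Fold the examples into a partial DFA from state 0: repeatedly fix the first undefined (state, symbol) met by the shortest-then-alphabetical prefix, trying targets in increasing order and rejecting any under which an Accept and a Reject string meet in one state with the same remainder; add a state when all current targets are rejected. Accepting states are where Accept strings end.
a: 0a undefined. 0a->0: ok.
b: 0b undefined. 0b->0: no, bab/a meet in 0. Open state 1: 0b->1.
c: 0c undefined. 0c->0: no, bab/cbab meet in 1 with "ab" left. 0c->1: ok.
ba: 1a undefined. 1a->0: ok.
bb: 1b undefined. 1b->0: no, bab/cbab meet in 1. 1b->1: no, bab/cbab meet in 1. Open state 2: 1b->2.
bc: 1c undefined. 1c->0: ok.
bba: 2a undefined. 2a->0: no, bab/bbaccc meet in 1. 2a->1: ok.
bbb: 2b undefined. 2b->0: ok.
cbc: 2c undefined. 2c->0: ok.
All examples now run through 3 states with every (state, symbol) defined. Accept strings end in {1}, Reject strings end in {0,2}; accept={1}.

states=3 start=0 accept={1} delta: 0a->0 0b->1 0c->1 1a->0 1b->2 1c->0 2a->1 2b->0 2c->0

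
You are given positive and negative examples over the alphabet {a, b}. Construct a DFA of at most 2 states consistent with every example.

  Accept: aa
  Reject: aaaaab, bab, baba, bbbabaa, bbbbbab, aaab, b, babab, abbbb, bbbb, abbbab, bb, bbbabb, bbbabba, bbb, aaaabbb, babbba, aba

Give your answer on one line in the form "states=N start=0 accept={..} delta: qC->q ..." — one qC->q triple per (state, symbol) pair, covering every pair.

states=2 start=0 accept={0} delta: 0a->0 0b->1 1a->1 1b->1

State merging on the prefix tree: take the shortest (then alphabetical) example prefix whose next move is undefined and point that move at state 0, else 1, else 2, ...; a target is out if some Accept/Reject pair would then sit in one state with the same input left (inseparable). If every existing state is out, open a new one.
a: 0a undefined. 0a->0: ok.
b: 0b undefined. 0b->0: no, aa/aaaaab meet in 0. Open state 1: 0b->1.
ba: 1a undefined. 1a->0: no, aa/baba meet in 0. 1a->1: ok.
bb: 1b undefined. 1b->0: no, aa/bab meet in 0. 1b->1: ok.
All examples now run through 2 states with every (state, symbol) defined. Accept strings end in {0}, Reject strings end in {1}; accept={0}.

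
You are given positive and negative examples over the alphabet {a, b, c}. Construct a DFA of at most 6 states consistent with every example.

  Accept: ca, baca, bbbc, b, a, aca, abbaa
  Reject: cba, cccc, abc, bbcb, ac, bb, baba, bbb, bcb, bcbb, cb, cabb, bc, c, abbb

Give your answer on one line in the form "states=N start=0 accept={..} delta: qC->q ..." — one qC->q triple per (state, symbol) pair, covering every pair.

states=4 start=0 accept={0,1} delta: 0a->0 0b->1 0c->2 1a->1 1b->3 1c->2 2a->0 2b->3 2c->2 3a->2 3b->3 3c->1

Grow the machine one transition at a time. Run the examples from 0; the earliest place one falls off (shortest prefix, ties alphabetical) gets sent to the lowest-numbered state that keeps every Accept/Reject pair distinguishable — a pair clashes when both reach the same state with identical unread suffix — and to a fresh state only if none does.
a: 0a undefined. 0a->0: ok.
b: 0b undefined. 0b->0: no, bbbc/abc meet in 0 with "c" left. Open state 1: 0b->1.
c: 0c undefined. 0c->0: no, ca/cccc meet in 0. 0c->1: no, b/ac meet in 1. Open state 2: 0c->2.
ba: 1a undefined. 1a->0: no, a/baba meet in 0. 1a->1: ok.
bb: 1b undefined. 1b->0: no, bbbc/abc meet in 1 with "c" left. 1b->1: no, bbbc/abc meet in 1 with "c" left. 1b->2: no, ca/baba meet in 2 with "a" left. Open state 3: 1b->3.
bc: 1c undefined. 1c->0: no, baca/abc meet in 0. 1c->1: no, baca/abc meet in 1. 1c->2: ok.
ca: 2a undefined. 2a->0: ok.
cb: 2b undefined. 2b->0: no, ca/cba meet in 0. 2b->1: no, b/cba meet in 1. 2b->2: no, ca/cba meet in 0. 2b->3: ok.
cc: 2c undefined. 2c->0: no, ca/cccc meet in 0. 2c->1: no, b/cccc meet in 1. 2c->2: ok.
bbb: 3b undefined. 3b->0: no, ca/bbb meet in 0. 3b->1: no, bbbc/cccc meet in 2. 3b->2: no, bbbc/cccc meet in 2. 3b->3: ok.
bbc: 3c undefined. 3c->0: no, b/bbcb meet in 1. 3c->1: ok.
cba: 3a undefined. 3a->0: no, ca/cba meet in 0. 3a->1: no, bbbc/cba meet in 1. 3a->2: ok.
All examples now run through 4 states with every (state, symbol) defined. Accept strings end in {0,1}, Reject strings end in {2,3}; accept={0,1}.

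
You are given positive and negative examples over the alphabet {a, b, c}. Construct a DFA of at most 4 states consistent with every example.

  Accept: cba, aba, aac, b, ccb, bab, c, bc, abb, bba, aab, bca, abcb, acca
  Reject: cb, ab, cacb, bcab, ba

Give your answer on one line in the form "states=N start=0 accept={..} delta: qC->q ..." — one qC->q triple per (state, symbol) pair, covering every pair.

Fold the examples into a partial DFA from state 0: repeatedly fix the first undefined (state, symbol) met by the shortest-then-alphabetical prefix, trying targets in increasing order and rejecting any under which an Accept and a Reject string meet in one state with the same remainder; add a state when all current targets are rejected. Accepting states are where Accept strings end.
a: 0a undefined. 0a->0: no, aba/ba meet in 0 with "ba" left. Open state 1: 0a->1.
b: 0b undefined. 0b->0: no, bab/ab meet in 1 with "b" left. 0b->1: ok.
c: 0c undefined. 0c->0: no, cba/ba meet in 1 with "a" left. 0c->1: ok.
aa: 1a undefined. 1a->0: ok.
ab: 1b undefined. 1b->0: no, abcb/cb meet in 0. 1b->1: no, cba/ba meet in 0. Open state 2: 1b->2.
ac: 1c undefined. 1c->0: no, bc/ba meet in 0. 1c->1: no, aac/bcab meet in 1. 1c->2: no, bc/cb meet in 2. Open state 3: 1c->3.
aba: 2a undefined. 2a->0: no, cba/ba meet in 0. 2a->1: ok.
abb: 2b undefined. 2b->0: no, abb/ba meet in 0. 2b->1: ok.
abc: 2c undefined. 2c->0: ok.
acc: 3c undefined. 3c->0: ok.
bca: 3a undefined. 3a->0: no, cba/bcab meet in 1. 3a->1: ok.
ccb: 3b undefined. 3b->0: no, ccb/ba meet in 0. 3b->1: ok.
All examples now run through 4 states with every (state, symbol) defined. Accept strings end in {1,3}, Reject strings end in {0,2}; accept={1,3}.

states=4 start=0 accept={1,3} delta: 0a->1 0b->1 0c->1 1a->0 1b->2 1c->3 2a->1 2b->1 2c->0 3a->1 3b->1 3c->0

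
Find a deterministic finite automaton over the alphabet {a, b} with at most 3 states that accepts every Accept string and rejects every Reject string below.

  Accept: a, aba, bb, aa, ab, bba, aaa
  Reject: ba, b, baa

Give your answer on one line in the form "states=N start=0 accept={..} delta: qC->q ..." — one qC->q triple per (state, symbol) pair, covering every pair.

Grow the machine one transition at a time. Run the examples from 0; the earliest place one falls off (shortest prefix, ties alphabetical) gets sent to the lowest-numbered state that keeps every Accept/Reject pair distinguishable — a pair clashes when both reach the same state with identical unread suffix — and to a fresh state only if none does.
a: 0a undefined. 0a->0: no, aba/ba meet in 0 with "ba" left. Open state 1: 0a->1.
b: 0b undefined. 0b->0: no, a/ba meet in 1. 0b->1: no, a/b meet in 1. Open state 2: 0b->2.
aa: 1a undefined. 1a->0: ok.
ab: 1b undefined. 1b->0: ok.
ba: 2a undefined. 2a->0: no, a/baa meet in 1. 2a->1: no, a/ba meet in 1. 2a->2: ok.
bb: 2b undefined. 2b->0: ok.
All examples now run through 3 states with every (state, symbol) defined. Accept strings end in {0,1}, Reject strings end in {2}; accept={0,1}.

states=3 start=0 accept={0,1} delta: 0a->1 0b->2 1a->0 1b->0 2a->2 2b->0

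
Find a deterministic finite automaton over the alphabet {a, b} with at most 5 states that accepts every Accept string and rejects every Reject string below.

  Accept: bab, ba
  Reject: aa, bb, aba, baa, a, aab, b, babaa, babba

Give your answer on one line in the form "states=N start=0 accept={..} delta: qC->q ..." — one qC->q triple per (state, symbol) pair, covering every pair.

Fold the examples into a partial DFA from state 0: repeatedly fix the first undefined (state, symbol) met by the shortest-then-alphabetical prefix, trying targets in increasing order and rejecting any under which an Accept and a Reject string meet in one state with the same remainder; add a state when all current targets are rejected. Accepting states are where Accept strings end.
a: 0a undefined. 0a->0: no, ba/aba meet in 0 with "ba" left. Open state 1: 0a->1.
b: 0b undefined. 0b->0: no, ba/a meet in 1. 0b->1: no, bab/aab meet in 1 with "ab" left. Open state 2: 0b->2.
aa: 1a undefined. 1a->0: ok.
ab: 1b undefined. 1b->0: ok.
ba: 2a undefined. 2a->0: no, bab/aab meet in 2. 2a->1: no, bab/aa meet in 0. 2a->2: no, bab/bb meet in 2 with "b" left. Open state 3: 2a->3.
bb: 2b undefined. 2b->0: ok.
baa: 3a undefined. 3a->0: ok.
bab: 3b undefined. 3b->0: no, bab/aa meet in 0. 3b->1: no, bab/aba meet in 1. 3b->2: no, bab/aab meet in 2. 3b->3: ok.
All examples now run through 4 states with every (state, symbol) defined. Accept strings end in {3}, Reject strings end in {0,1,2}; accept={3}.

states=4 start=0 accept={3} delta: 0a->1 0b->2 1a->0 1b->0 2a->3 2b->0 3a->0 3b->3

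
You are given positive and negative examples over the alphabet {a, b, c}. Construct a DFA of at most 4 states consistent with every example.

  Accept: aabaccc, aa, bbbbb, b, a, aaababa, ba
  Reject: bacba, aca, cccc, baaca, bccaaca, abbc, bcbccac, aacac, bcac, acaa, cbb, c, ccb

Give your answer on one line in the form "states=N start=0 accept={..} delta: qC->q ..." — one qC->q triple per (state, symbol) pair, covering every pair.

State merging on the prefix tree: take the shortest (then alphabetical) example prefix whose next move is undefined and point that move at state 0, else 1, else 2, ...; a target is out if some Accept/Reject pair would then sit in one state with the same input left (inseparable). If every existing state is out, open a new one.
a: 0a undefined. 0a->0: ok.
b: 0b undefined. 0b->0: ok.
c: 0c undefined. 0c->0: no, aabaccc/bacba meet in 0. Open state 1: 0c->1.
cb: 1b undefined. 1b->0: no, aa/bacba meet in 0. 1b->1: ok.
cc: 1c undefined. 1c->0: no, aabaccc/abbc meet in 1. 1c->1: no, aabaccc/cccc meet in 1. Open state 2: 1c->2.
aca: 1a undefined. 1a->0: no, aa/bacba meet in 0. 1a->1: ok.
ccb: 2b undefined. 2b->0: no, aa/ccb meet in 0. 2b->1: ok.
ccc: 2c undefined. 2c->0: ok.
bcca: 2a undefined. 2a->0: ok.
All examples now run through 3 states with every (state, symbol) defined. Accept strings end in {0}, Reject strings end in {1,2}; accept={0}.

states=3 start=0 accept={0} delta: 0a->0 0b->0 0c->1 1a->1 1b->1 1c->2 2a->0 2b->1 2c->0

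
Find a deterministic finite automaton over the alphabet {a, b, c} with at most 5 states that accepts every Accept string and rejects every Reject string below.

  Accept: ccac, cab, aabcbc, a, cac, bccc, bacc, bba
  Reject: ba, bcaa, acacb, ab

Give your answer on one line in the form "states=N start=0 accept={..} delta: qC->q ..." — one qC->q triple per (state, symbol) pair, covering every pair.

states=3 start=0 accept={0,2} delta: 0a->0 0b->1 0c->1 1a->1 1b->0 1c->2 2a->1 2b->1 2c->2

Grow the machine one transition at a time. Run the examples from 0; the earliest place one falls off (shortest prefix, ties alphabetical) gets sent to the lowest-numbered state that keeps every Accept/Reject pair distinguishable — a pair clashes when both reach the same state with identical unread suffix — and to a fresh state only if none does.
a: 0a undefined. 0a->0: ok.
b: 0b undefined. 0b->0: no, a/ba meet in 0. Open state 1: 0b->1.
c: 0c undefined. 0c->0: no, cab/acacb meet in 1. 0c->1: ok.
ba: 1a undefined. 1a->0: no, cab/ab meet in 1. 1a->1: ok.
bb: 1b undefined. 1b->0: ok.
bc: 1c undefined. 1c->0: no, ccac/ba meet in 1. 1c->1: no, ccac/ba meet in 1. Open state 2: 1c->2.
bca: 2a undefined. 2a->0: no, ccac/ba meet in 1. 2a->1: ok.
bcc: 2c undefined. 2c->0: no, bccc/ba meet in 1. 2c->1: no, bacc/ba meet in 1. 2c->2: ok.
aabcb: 2b undefined. 2b->0: no, cab/acacb meet in 0. 2b->1: ok.
All examples now run through 3 states with every (state, symbol) defined. Accept strings end in {0,2}, Reject strings end in {1}; accept={0,2}.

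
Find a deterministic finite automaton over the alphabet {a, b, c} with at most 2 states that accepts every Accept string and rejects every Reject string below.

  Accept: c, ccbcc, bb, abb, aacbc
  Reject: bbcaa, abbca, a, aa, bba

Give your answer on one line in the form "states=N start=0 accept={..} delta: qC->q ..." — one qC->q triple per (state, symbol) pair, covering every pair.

Grow the machine one transition at a time. Run the examples from 0; the earliest place one falls off (shortest prefix, ties alphabetical) gets sent to the lowest-numbered state that keeps every Accept/Reject pair distinguishable — a pair clashes when both reach the same state with identical unread suffix — and to a fresh state only if none does.
a: 0a undefined. 0a->0: ok.
b: 0b undefined. 0b->0: no, bb/a meet in 0. Open state 1: 0b->1.
c: 0c undefined. 0c->0: no, c/a meet in 0. 0c->1: ok.
bb: 1b undefined. 1b->0: no, bb/a meet in 0. 1b->1: ok.
cc: 1c undefined. 1c->0: no, aacbc/bbcaa meet in 0. 1c->1: ok.
bba: 1a undefined. 1a->0: ok.
All examples now run through 2 states with every (state, symbol) defined. Accept strings end in {1}, Reject strings end in {0}; accept={1}.

states=2 start=0 accept={1} delta: 0a->0 0b->1 0c->1 1a->0 1b->1 1c->1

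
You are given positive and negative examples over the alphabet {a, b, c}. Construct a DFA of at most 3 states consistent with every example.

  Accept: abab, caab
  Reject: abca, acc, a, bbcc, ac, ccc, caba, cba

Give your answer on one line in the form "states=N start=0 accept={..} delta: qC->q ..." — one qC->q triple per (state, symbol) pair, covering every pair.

states=2 start=0 accept={1} delta: 0a->0 0b->1 0c->0 1a->0 1b->0 1c->0

State merging on the prefix tree: take the shortest (then alphabetical) example prefix whose next move is undefined and point that move at state 0, else 1, else 2, ...; a target is out if some Accept/Reject pair would then sit in one state with the same input left (inseparable). If every existing state is out, open a new one.
a: 0a undefined. 0a->0: ok.
b: 0b undefined. 0b->0: no, abab/a meet in 0. Open state 1: 0b->1.
c: 0c undefined. 0c->0: ok.
bb: 1b undefined. 1b->0: ok.
aba: 1a undefined. 1a->0: ok.
abc: 1c undefined. 1c->0: ok.
All examples now run through 2 states with every (state, symbol) defined. Accept strings end in {1}, Reject strings end in {0}; accept={1}.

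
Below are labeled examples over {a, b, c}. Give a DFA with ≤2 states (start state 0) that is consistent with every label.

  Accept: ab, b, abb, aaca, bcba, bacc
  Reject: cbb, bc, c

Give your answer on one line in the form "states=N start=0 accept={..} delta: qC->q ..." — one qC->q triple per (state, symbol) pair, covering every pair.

Fold the examples into a partial DFA from state 0: repeatedly fix the first undefined (state, symbol) met by the shortest-then-alphabetical prefix, trying targets in increasing order and rejecting any under which an Accept and a Reject string meet in one state with the same remainder; add a state when all current targets are rejected. Accepting states are where Accept strings end.
a: 0a undefined. 0a->0: ok.
b: 0b undefined. 0b->0: ok.
c: 0c undefined. 0c->0: no, ab/cbb meet in 0. Open state 1: 0c->1.
cb: 1b undefined. 1b->0: no, ab/cbb meet in 0. 1b->1: ok.
aaca: 1a undefined. 1a->0: ok.
bacc: 1c undefined. 1c->0: ok.
All examples now run through 2 states with every (state, symbol) defined. Accept strings end in {0}, Reject strings end in {1}; accept={0}.

states=2 start=0 accept={0} delta: 0a->0 0b->0 0c->1 1a->0 1b->1 1c->0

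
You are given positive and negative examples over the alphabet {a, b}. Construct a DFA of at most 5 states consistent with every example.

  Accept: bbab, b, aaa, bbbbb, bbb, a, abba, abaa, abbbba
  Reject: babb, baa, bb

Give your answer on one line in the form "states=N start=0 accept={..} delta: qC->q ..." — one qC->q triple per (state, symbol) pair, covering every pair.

State merging on the prefix tree: take the shortest (then alphabetical) example prefix whose next move is undefined and point that move at state 0, else 1, else 2, ...; a target is out if some Accept/Reject pair would then sit in one state with the same input left (inseparable). If every existing state is out, open a new one.
a: 0a undefined. 0a->0: no, abaa/baa meet in 0 with "baa" left. Open state 1: 0a->1.
b: 0b undefined. 0b->0: no, b/bb meet in 0. 0b->1: no, aaa/baa meet in 1 with "aa" left. Open state 2: 0b->2.
aa: 1a undefined. 1a->0: ok.
ab: 1b undefined. 1b->0: ok.
ba: 2a undefined. 2a->0: no, aaa/baa meet in 1. 2a->1: no, b/babb meet in 2. 2a->2: no, b/baa meet in 2. Open state 3: 2a->3.
bb: 2b undefined. 2b->0: no, bbab/bb meet in 0. 2b->1: no, aaa/bb meet in 1. 2b->2: no, b/bb meet in 2. 2b->3: no, abba/bb meet in 3. Open state 4: 2b->4.
baa: 3a undefined. 3a->0: no, abaa/baa meet in 0. 3a->1: no, aaa/baa meet in 1. 3a->2: no, b/baa meet in 2. 3a->3: no, abba/baa meet in 3. 3a->4: ok.
bab: 3b undefined. 3b->0: no, b/babb meet in 2. 3b->1: no, abaa/babb meet in 0. 3b->2: ok.
bba: 4a undefined. 4a->0: ok.
bbb: 4b undefined. 4b->0: no, bbbbb/babb meet in 4. 4b->1: ok.
All examples now run through 5 states with every (state, symbol) defined. Accept strings end in {0,1,2,3}, Reject strings end in {4}; accept={0,1,2,3}.

states=5 start=0 accept={0,1,2,3} delta: 0a->1 0b->2 1a->0 1b->0 2a->3 2b->4 3a->4 3b->2 4a->0 4b->1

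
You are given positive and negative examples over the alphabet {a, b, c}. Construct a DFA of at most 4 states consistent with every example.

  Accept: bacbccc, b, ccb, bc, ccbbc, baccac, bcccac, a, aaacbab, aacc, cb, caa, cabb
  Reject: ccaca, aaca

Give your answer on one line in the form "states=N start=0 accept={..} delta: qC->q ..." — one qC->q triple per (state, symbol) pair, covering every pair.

states=3 start=0 accept={0,1} delta: 0a->0 0b->0 0c->1 1a->2 1b->0 1c->0 2a->0 2b->0 2c->0

Fold the examples into a partial DFA from state 0: repeatedly fix the first undefined (state, symbol) met by the shortest-then-alphabetical prefix, trying targets in increasing order and rejecting any under which an Accept and a Reject string meet in one state with the same remainder; add a state when all current targets are rejected. Accepting states are where Accept strings end.
a: 0a undefined. 0a->0: ok.
b: 0b undefined. 0b->0: ok.
c: 0c undefined. 0c->0: no, bacbccc/ccaca meet in 0. Open state 1: 0c->1.
ca: 1a undefined. 1a->0: no, b/aaca meet in 0. 1a->1: no, bc/aaca meet in 1. Open state 2: 1a->2.
cb: 1b undefined. 1b->0: ok.
cc: 1c undefined. 1c->0: ok.
caa: 2a undefined. 2a->0: ok.
cab: 2b undefined. 2b->0: ok.
bcccac: 2c undefined. 2c->0: ok.
All examples now run through 3 states with every (state, symbol) defined. Accept strings end in {0,1}, Reject strings end in {2}; accept={0,1}.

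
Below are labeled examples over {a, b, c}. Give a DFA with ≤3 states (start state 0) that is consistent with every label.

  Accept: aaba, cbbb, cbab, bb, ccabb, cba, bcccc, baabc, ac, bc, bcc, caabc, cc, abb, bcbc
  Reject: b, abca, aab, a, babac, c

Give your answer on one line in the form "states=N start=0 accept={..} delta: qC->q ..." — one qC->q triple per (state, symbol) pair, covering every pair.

Grow the machine one transition at a time. Run the examples from 0; the earliest place one falls off (shortest prefix, ties alphabetical) gets sent to the lowest-numbered state that keeps every Accept/Reject pair distinguishable — a pair clashes when both reach the same state with identical unread suffix — and to a fresh state only if none does.
a: 0a undefined. 0a->0: no, ac/c meet in 0 with "c" left. Open state 1: 0a->1.
b: 0b undefined. 0b->0: no, bb/b meet in 0. 0b->1: ok.
c: 0c undefined. 0c->0: no, cbab/aab meet in 1 with "ab" left. 0c->1: ok.
aa: 1a undefined. 1a->0: ok.
ab: 1b undefined. 1b->0: no, aaba/abca meet in 0. 1b->1: no, cbbb/b meet in 1. Open state 2: 1b->2.
ac: 1c undefined. 1c->0: no, bcccc/b meet in 1. 1c->1: no, bcccc/b meet in 1. 1c->2: ok.
abb: 2b undefined. 2b->0: no, cbbb/b meet in 1. 2b->1: no, abb/b meet in 1. 2b->2: ok.
abc: 2c undefined. 2c->0: ok.
cba: 2a undefined. 2a->0: no, cbab/b meet in 1. 2a->1: no, cba/b meet in 1. 2a->2: ok.
All examples now run through 3 states with every (state, symbol) defined. Accept strings end in {0,2}, Reject strings end in {1}; accept={0,2}.

states=3 start=0 accept={0,2} delta: 0a->1 0b->1 0c->1 1a->0 1b->2 1c->2 2a->2 2b->2 2c->0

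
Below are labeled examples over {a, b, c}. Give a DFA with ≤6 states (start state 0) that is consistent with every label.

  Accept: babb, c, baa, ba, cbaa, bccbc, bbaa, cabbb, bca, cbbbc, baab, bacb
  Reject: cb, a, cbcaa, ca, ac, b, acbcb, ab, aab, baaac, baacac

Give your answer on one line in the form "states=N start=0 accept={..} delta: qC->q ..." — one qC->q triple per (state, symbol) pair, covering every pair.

states=6 start=0 accept={0,2,5} delta: 0a->1 0b->1 0c->0 1a->2 1b->3 1c->4 2a->5 2b->3 2c->3 3a->1 3b->5 3c->0 4a->0 4b->0 4c->1 5a->1 5b->0 5c->0

Fold the examples into a partial DFA from state 0: repeatedly fix the first undefined (state, symbol) met by the shortest-then-alphabetical prefix, trying targets in increasing order and rejecting any under which an Accept and a Reject string meet in one state with the same remainder; add a state when all current targets are rejected. Accepting states are where Accept strings end.
a: 0a undefined. 0a->0: no, c/ac meet in 0 with "c" left. Open state 1: 0a->1.
b: 0b undefined. 0b->0: no, ba/a meet in 1. 0b->1: ok.
c: 0c undefined. 0c->0: ok.
aa: 1a undefined. 1a->0: no, babb/ab meet in 1 with "b" left. 1a->1: no, baa/cb meet in 1. Open state 2: 1a->2.
ab: 1b undefined. 1b->0: no, c/ab meet in 0. 1b->1: no, cabbb/cb meet in 1. 1b->2: no, ba/ab meet in 2. Open state 3: 1b->3.
ac: 1c undefined. 1c->0: no, c/ac meet in 0. 1c->1: no, baa/cbcaa meet in 2 with "a" left. 1c->2: no, ba/ac meet in 2. 1c->3: no, bbaa/cbcaa meet in 3 with "aa" left. Open state 4: 1c->4.
aab: 2b undefined. 2b->0: no, babb/cb meet in 1. 2b->1: no, babb/ab meet in 3. 2b->2: no, babb/aab meet in 2. 2b->3: ok.
acb: 4b undefined. 4b->0: ok.
baa: 2a undefined. 2a->0: no, baab/cb meet in 1. 2a->1: no, baa/cb meet in 1. 2a->2: no, baab/ab meet in 3. 2a->3: no, baa/ab meet in 3. 2a->4: no, baa/ac meet in 4. Open state 5: 2a->5.
bac: 2c undefined. 2c->0: no, bacb/cb meet in 1. 2c->1: no, bacb/ab meet in 3. 2c->2: no, bacb/ab meet in 3. 2c->3: ok.
bba: 3a undefined. 3a->0: no, bbaa/cb meet in 1. 3a->1: ok.
bca: 4a undefined. 4a->0: ok.
bcc: 4c undefined. 4c->0: no, bccbc/ac meet in 4. 4c->1: ok.
baaa: 5a undefined. 5a->0: no, c/baaac meet in 0. 5a->1: ok.
baab: 5b undefined. 5b->0: ok.
baac: 5c undefined. 5c->0: ok.
babb: 3b undefined. 3b->0: no, cabbb/cb meet in 1. 3b->1: no, babb/cb meet in 1. 3b->2: no, cabbb/ab meet in 3. 3b->3: no, babb/ab meet in 3. 3b->4: no, babb/ac meet in 4. 3b->5: ok.
bccbc: 3c undefined. 3c->0: ok.
All examples now run through 6 states with every (state, symbol) defined. Accept strings end in {0,2,5}, Reject strings end in {1,3,4}; accept={0,2,5}.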